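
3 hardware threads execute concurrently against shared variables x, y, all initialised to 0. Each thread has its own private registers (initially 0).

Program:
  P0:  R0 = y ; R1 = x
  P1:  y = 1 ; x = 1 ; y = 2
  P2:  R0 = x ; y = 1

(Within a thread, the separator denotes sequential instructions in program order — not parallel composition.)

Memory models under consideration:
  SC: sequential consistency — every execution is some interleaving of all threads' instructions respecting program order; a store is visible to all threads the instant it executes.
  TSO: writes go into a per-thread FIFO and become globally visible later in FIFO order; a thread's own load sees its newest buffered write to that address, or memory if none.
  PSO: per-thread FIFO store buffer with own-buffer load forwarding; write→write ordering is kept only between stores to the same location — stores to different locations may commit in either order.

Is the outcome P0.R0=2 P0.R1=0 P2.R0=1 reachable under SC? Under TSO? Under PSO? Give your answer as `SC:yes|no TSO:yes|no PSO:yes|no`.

SC:no TSO:no PSO:yes

outcome vector order: (P0.R0,P0.R1,P2.R0)
SC: 10 outcomes — {<0 0 0>, <0 0 1>, <0 1 0>, <0 1 1>, <1 0 0>, <1 0 1>, <1 1 0>, <1 1 1>, <2 1 0>, <2 1 1>}
TSO: 10 outcomes — {<0 0 0>, <0 0 1>, <0 1 0>, <0 1 1>, <1 0 0>, <1 0 1>, <1 1 0>, <1 1 1>, <2 1 0>, <2 1 1>}
PSO: 12 outcomes — {<0 0 0>, <0 0 1>, <0 1 0>, <0 1 1>, <1 0 0>, <1 0 1>, <1 1 0>, <1 1 1>, <2 0 0>, <2 0 1>, <2 1 0>, <2 1 1>}
target <2 0 1> ∈ {PSO}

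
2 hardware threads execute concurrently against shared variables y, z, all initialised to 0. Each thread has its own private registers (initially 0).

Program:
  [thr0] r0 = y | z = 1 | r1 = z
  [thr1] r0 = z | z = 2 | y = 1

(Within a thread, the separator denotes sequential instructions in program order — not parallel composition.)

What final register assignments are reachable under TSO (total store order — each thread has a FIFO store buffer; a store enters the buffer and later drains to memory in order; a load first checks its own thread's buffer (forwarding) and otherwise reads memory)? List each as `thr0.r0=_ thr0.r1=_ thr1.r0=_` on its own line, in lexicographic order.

outcome vector order: (thr0.r0,thr0.r1,thr1.r0)
|TSO outcomes| = 5

thr0.r0=0 thr0.r1=1 thr1.r0=0
thr0.r0=0 thr0.r1=1 thr1.r0=1
thr0.r0=0 thr0.r1=2 thr1.r0=0
thr0.r0=0 thr0.r1=2 thr1.r0=1
thr0.r0=1 thr0.r1=1 thr1.r0=0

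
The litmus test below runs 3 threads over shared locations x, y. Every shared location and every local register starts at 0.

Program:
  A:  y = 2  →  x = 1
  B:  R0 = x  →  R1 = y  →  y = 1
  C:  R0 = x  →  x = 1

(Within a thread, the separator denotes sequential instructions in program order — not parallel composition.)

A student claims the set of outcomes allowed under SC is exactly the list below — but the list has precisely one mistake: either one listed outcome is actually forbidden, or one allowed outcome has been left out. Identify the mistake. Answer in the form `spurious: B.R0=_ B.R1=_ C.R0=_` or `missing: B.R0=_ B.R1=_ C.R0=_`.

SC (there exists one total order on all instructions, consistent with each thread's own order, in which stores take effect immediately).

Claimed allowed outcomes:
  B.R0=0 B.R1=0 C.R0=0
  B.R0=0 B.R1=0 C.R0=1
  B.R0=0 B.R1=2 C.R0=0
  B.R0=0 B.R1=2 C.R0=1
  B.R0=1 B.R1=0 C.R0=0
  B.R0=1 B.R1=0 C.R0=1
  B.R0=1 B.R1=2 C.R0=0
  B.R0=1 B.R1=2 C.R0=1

spurious: B.R0=1 B.R1=0 C.R0=1

outcome vector order: (B.R0,B.R1,C.R0)
SC (7): <0 0 0> <0 0 1> <0 2 0> <0 2 1> <1 0 0> <1 2 0> <1 2 1>
claimed∖SC = {<1 0 1>}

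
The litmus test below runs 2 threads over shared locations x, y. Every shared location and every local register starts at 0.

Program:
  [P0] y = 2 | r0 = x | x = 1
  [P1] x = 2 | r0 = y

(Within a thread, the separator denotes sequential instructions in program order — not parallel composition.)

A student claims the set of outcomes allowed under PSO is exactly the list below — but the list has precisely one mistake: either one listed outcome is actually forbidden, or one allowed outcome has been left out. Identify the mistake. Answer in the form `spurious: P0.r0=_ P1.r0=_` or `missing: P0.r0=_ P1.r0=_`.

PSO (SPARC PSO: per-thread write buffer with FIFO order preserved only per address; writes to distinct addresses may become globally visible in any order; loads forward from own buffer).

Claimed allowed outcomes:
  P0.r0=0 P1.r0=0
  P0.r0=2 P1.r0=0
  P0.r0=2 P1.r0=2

outcome vector order: (P0.r0,P1.r0)
[PSO] allowed = {<0 0>, <0 2>, <2 0>, <2 2>}
PSO∖claimed = {<0 2>}

missing: P0.r0=0 P1.r0=2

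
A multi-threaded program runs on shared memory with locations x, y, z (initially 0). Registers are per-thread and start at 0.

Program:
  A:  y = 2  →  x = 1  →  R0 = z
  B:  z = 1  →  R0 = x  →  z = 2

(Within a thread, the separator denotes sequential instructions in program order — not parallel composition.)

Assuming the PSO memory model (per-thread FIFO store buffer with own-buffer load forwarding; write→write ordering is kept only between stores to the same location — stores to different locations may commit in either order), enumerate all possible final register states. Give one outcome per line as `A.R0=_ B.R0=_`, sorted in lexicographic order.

A.R0=0 B.R0=0
A.R0=0 B.R0=1
A.R0=1 B.R0=0
A.R0=1 B.R0=1
A.R0=2 B.R0=0
A.R0=2 B.R0=1

outcome vector order: (A.R0,B.R0)
|PSO outcomes| = 6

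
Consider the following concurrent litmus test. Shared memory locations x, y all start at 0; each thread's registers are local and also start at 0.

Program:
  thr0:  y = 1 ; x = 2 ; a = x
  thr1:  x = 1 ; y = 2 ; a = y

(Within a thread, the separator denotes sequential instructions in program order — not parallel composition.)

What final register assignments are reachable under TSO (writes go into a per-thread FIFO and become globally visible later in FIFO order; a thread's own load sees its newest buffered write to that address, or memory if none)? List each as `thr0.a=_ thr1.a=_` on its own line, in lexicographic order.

thr0.a=1 thr1.a=2
thr0.a=2 thr1.a=1
thr0.a=2 thr1.a=2

outcome vector order: (thr0.a,thr1.a)
|TSO outcomes| = 3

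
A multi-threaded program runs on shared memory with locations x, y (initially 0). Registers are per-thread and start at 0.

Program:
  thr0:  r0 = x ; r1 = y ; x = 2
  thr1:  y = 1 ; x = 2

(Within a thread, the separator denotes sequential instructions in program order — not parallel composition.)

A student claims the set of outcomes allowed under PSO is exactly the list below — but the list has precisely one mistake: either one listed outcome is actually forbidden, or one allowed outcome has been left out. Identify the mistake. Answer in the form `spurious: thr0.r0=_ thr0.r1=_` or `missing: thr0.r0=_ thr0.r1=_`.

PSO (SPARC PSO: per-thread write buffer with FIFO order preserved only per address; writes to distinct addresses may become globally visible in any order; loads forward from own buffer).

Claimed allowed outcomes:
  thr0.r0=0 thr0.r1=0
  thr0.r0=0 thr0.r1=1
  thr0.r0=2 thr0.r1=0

outcome vector order: (thr0.r0,thr0.r1)
[PSO] allowed = {00, 01, 20, 21}
PSO∖claimed = {21}

missing: thr0.r0=2 thr0.r1=1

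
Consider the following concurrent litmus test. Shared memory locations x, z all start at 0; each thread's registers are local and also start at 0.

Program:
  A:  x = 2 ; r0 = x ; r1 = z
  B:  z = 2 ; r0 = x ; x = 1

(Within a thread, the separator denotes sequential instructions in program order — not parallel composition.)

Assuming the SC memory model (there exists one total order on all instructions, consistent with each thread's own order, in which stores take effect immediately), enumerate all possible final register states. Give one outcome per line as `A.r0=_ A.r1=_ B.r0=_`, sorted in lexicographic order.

outcome vector order: (A.r0,A.r1,B.r0)
|SC outcomes| = 5

A.r0=1 A.r1=2 B.r0=0
A.r0=1 A.r1=2 B.r0=2
A.r0=2 A.r1=0 B.r0=2
A.r0=2 A.r1=2 B.r0=0
A.r0=2 A.r1=2 B.r0=2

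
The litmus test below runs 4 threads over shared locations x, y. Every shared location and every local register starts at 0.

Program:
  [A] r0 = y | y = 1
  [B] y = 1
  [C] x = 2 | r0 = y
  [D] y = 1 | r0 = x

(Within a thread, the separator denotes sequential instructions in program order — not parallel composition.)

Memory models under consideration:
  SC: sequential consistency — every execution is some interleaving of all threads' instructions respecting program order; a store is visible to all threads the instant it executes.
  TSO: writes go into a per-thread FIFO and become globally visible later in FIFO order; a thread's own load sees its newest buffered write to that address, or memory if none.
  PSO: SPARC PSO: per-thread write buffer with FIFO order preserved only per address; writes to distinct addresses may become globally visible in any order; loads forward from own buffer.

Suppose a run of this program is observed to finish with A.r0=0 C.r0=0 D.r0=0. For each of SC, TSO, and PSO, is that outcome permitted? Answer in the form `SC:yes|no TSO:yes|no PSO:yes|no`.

SC:no TSO:yes PSO:yes

outcome vector order: (A.r0,C.r0,D.r0)
SC (6): 0/0/2; 0/1/0; 0/1/2; 1/0/2; 1/1/0; 1/1/2
TSO (8): 0/0/0; 0/0/2; 0/1/0; 0/1/2; 1/0/0; 1/0/2; 1/1/0; 1/1/2
PSO (8): 0/0/0; 0/0/2; 0/1/0; 0/1/2; 1/0/0; 1/0/2; 1/1/0; 1/1/2
target 0/0/0 ∈ {TSO,PSO}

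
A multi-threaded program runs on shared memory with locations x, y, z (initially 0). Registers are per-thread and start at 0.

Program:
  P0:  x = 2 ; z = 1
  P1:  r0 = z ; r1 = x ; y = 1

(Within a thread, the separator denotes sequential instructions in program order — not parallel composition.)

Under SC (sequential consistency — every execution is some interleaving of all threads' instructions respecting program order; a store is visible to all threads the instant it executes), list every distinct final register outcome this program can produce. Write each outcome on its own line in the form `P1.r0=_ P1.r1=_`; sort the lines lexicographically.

outcome vector order: (P1.r0,P1.r1)
|SC outcomes| = 3

P1.r0=0 P1.r1=0
P1.r0=0 P1.r1=2
P1.r0=1 P1.r1=2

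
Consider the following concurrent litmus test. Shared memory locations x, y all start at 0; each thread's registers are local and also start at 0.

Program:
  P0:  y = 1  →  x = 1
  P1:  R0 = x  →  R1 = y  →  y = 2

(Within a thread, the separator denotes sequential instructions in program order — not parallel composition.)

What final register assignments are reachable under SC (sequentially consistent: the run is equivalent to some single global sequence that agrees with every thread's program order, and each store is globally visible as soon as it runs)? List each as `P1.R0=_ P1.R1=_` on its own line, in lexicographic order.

P1.R0=0 P1.R1=0
P1.R0=0 P1.R1=1
P1.R0=1 P1.R1=1

outcome vector order: (P1.R0,P1.R1)
|SC outcomes| = 3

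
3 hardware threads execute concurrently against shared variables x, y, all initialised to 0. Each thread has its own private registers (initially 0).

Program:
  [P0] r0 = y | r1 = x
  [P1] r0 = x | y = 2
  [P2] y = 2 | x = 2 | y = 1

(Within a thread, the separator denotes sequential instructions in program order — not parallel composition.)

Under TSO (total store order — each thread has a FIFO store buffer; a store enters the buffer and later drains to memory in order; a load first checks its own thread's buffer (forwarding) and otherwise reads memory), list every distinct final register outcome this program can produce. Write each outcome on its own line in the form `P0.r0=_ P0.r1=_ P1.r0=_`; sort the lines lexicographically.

outcome vector order: (P0.r0,P0.r1,P1.r0)
|TSO outcomes| = 10

P0.r0=0 P0.r1=0 P1.r0=0
P0.r0=0 P0.r1=0 P1.r0=2
P0.r0=0 P0.r1=2 P1.r0=0
P0.r0=0 P0.r1=2 P1.r0=2
P0.r0=1 P0.r1=2 P1.r0=0
P0.r0=1 P0.r1=2 P1.r0=2
P0.r0=2 P0.r1=0 P1.r0=0
P0.r0=2 P0.r1=0 P1.r0=2
P0.r0=2 P0.r1=2 P1.r0=0
P0.r0=2 P0.r1=2 P1.r0=2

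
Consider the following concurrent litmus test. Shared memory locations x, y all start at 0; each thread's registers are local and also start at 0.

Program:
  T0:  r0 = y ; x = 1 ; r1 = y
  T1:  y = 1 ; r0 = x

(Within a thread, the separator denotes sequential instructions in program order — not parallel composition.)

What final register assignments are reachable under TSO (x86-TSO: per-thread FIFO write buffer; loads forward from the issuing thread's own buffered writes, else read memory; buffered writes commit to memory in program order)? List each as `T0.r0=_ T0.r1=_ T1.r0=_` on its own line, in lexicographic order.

T0.r0=0 T0.r1=0 T1.r0=0
T0.r0=0 T0.r1=0 T1.r0=1
T0.r0=0 T0.r1=1 T1.r0=0
T0.r0=0 T0.r1=1 T1.r0=1
T0.r0=1 T0.r1=1 T1.r0=0
T0.r0=1 T0.r1=1 T1.r0=1

outcome vector order: (T0.r0,T0.r1,T1.r0)
|TSO outcomes| = 6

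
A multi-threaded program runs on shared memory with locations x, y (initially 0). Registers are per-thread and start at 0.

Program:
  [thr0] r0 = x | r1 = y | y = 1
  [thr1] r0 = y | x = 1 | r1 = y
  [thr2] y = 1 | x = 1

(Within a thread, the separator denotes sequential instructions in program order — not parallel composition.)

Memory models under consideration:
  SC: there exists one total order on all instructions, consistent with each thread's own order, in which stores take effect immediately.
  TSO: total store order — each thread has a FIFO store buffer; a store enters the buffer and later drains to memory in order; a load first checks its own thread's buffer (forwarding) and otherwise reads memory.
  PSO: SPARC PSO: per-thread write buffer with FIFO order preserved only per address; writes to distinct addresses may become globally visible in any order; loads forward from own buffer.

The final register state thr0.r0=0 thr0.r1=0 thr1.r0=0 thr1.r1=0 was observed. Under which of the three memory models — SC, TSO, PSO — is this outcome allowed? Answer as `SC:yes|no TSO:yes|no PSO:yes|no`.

SC:yes TSO:yes PSO:yes

outcome vector order: (thr0.r0,thr0.r1,thr1.r0,thr1.r1)
SC: 11 outcomes — {0/0/0/0 0/0/0/1 0/0/1/1 0/1/0/0 0/1/0/1 0/1/1/1 1/0/0/0 1/0/0/1 1/1/0/0 1/1/0/1 1/1/1/1}
TSO: 11 outcomes — {0/0/0/0 0/0/0/1 0/0/1/1 0/1/0/0 0/1/0/1 0/1/1/1 1/0/0/0 1/0/0/1 1/1/0/0 1/1/0/1 1/1/1/1}
PSO: 12 outcomes — {0/0/0/0 0/0/0/1 0/0/1/1 0/1/0/0 0/1/0/1 0/1/1/1 1/0/0/0 1/0/0/1 1/0/1/1 1/1/0/0 1/1/0/1 1/1/1/1}
target 0/0/0/0 ∈ {SC,TSO,PSO}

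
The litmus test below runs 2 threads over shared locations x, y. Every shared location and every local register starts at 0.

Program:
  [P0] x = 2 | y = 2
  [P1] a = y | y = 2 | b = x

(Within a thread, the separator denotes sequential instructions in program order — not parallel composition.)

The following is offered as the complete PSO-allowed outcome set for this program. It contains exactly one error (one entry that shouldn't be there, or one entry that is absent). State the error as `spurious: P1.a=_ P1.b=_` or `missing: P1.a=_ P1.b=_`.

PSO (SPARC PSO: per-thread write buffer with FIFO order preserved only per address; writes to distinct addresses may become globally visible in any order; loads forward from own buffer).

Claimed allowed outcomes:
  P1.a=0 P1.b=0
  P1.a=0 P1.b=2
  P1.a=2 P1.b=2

outcome vector order: (P1.a,P1.b)
under PSO → 00 02 20 22
PSO∖claimed = {20}

missing: P1.a=2 P1.b=0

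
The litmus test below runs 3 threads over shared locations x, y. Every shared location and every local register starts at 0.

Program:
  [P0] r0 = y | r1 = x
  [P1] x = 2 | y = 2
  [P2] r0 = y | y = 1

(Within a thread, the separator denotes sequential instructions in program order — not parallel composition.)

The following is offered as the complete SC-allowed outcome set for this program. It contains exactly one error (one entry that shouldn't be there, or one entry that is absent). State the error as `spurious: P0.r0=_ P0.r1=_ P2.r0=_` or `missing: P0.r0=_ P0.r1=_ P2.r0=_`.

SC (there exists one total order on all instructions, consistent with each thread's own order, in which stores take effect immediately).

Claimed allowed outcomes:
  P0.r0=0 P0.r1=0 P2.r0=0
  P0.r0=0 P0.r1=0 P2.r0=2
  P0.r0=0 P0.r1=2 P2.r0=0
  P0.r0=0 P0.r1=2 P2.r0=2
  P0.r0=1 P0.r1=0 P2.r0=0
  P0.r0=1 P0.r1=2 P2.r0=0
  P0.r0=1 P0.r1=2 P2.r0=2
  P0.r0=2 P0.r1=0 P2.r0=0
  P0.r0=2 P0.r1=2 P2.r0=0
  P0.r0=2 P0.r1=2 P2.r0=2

spurious: P0.r0=2 P0.r1=0 P2.r0=0

outcome vector order: (P0.r0,P0.r1,P2.r0)
SC (9): 0/0/0 0/0/2 0/2/0 0/2/2 1/0/0 1/2/0 1/2/2 2/2/0 2/2/2
claimed∖SC = {2/0/0}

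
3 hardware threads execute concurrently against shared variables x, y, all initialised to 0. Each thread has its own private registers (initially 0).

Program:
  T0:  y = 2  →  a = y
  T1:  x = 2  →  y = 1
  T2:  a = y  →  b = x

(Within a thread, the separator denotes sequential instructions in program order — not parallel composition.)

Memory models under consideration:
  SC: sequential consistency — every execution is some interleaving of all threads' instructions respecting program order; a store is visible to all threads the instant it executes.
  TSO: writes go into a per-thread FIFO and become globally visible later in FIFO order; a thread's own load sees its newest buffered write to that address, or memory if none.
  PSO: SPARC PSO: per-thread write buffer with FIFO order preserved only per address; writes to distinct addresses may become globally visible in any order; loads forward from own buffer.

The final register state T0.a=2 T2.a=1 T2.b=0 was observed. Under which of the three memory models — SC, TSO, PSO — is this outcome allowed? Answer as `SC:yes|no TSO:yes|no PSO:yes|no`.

outcome vector order: (T0.a,T2.a,T2.b)
under SC → (1,0,0) (1,0,2) (1,1,2) (1,2,0) (1,2,2) (2,0,0) (2,0,2) (2,1,2) (2,2,0) (2,2,2)
under TSO → (1,0,0) (1,0,2) (1,1,2) (1,2,0) (1,2,2) (2,0,0) (2,0,2) (2,1,2) (2,2,0) (2,2,2)
under PSO → (1,0,0) (1,0,2) (1,1,0) (1,1,2) (1,2,0) (1,2,2) (2,0,0) (2,0,2) (2,1,0) (2,1,2) (2,2,0) (2,2,2)
target (2,1,0) ∈ {PSO}

SC:no TSO:no PSO:yes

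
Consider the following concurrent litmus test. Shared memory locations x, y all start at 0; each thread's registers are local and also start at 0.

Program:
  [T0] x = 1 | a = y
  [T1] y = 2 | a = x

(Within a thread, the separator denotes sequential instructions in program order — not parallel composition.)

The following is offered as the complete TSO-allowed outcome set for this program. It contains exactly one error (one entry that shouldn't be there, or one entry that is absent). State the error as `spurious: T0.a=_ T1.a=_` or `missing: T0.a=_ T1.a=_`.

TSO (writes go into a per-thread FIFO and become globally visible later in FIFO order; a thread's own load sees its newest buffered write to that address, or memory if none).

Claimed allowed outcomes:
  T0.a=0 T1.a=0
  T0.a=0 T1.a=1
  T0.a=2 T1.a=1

outcome vector order: (T0.a,T1.a)
TSO: 4 outcomes — {00, 01, 20, 21}
TSO∖claimed = {20}

missing: T0.a=2 T1.a=0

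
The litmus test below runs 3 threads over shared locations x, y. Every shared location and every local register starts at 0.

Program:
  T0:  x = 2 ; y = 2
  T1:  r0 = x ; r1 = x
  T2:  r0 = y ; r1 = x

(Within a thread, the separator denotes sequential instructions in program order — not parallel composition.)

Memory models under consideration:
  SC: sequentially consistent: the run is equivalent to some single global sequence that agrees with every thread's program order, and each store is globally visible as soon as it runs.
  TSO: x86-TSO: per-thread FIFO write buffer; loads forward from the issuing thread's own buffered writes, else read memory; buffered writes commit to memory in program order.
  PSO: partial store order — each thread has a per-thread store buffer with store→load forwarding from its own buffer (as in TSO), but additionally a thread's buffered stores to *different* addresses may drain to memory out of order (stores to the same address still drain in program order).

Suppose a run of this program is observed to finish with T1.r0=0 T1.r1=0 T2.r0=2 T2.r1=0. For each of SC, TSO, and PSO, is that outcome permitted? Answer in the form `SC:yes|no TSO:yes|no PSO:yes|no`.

SC:no TSO:no PSO:yes

outcome vector order: (T1.r0,T1.r1,T2.r0,T2.r1)
[SC] allowed = {0000; 0002; 0022; 0200; 0202; 0222; 2200; 2202; 2222}
[TSO] allowed = {0000; 0002; 0022; 0200; 0202; 0222; 2200; 2202; 2222}
[PSO] allowed = {0000; 0002; 0020; 0022; 0200; 0202; 0220; 0222; 2200; 2202; 2220; 2222}
target 0020 ∈ {PSO}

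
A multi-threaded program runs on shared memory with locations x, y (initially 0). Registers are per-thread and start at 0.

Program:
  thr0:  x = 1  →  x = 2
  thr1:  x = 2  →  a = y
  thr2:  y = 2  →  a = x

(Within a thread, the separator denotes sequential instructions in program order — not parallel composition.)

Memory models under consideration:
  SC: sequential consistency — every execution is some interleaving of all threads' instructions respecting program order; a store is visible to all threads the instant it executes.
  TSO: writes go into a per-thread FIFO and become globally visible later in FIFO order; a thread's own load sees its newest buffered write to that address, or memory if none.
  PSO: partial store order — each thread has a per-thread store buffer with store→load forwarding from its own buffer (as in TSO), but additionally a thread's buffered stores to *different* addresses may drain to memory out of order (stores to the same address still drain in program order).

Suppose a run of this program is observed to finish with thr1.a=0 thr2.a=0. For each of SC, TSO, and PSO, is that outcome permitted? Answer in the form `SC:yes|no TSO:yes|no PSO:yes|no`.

outcome vector order: (thr1.a,thr2.a)
[SC] allowed = {01; 02; 20; 21; 22}
[TSO] allowed = {00; 01; 02; 20; 21; 22}
[PSO] allowed = {00; 01; 02; 20; 21; 22}
target 00 ∈ {TSO,PSO}

SC:no TSO:yes PSO:yes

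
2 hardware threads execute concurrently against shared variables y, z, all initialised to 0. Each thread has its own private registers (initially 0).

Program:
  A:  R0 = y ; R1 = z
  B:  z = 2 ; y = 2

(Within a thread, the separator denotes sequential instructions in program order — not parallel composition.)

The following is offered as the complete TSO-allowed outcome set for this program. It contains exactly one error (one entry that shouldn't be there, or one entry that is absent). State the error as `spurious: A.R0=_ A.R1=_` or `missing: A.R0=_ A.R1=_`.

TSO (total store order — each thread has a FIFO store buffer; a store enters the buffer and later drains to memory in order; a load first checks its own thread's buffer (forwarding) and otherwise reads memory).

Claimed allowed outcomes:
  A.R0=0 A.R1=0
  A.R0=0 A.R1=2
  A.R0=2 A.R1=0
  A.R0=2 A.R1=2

outcome vector order: (A.R0,A.R1)
under TSO → <0 0>, <0 2>, <2 2>
claimed∖TSO = {<2 0>}

spurious: A.R0=2 A.R1=0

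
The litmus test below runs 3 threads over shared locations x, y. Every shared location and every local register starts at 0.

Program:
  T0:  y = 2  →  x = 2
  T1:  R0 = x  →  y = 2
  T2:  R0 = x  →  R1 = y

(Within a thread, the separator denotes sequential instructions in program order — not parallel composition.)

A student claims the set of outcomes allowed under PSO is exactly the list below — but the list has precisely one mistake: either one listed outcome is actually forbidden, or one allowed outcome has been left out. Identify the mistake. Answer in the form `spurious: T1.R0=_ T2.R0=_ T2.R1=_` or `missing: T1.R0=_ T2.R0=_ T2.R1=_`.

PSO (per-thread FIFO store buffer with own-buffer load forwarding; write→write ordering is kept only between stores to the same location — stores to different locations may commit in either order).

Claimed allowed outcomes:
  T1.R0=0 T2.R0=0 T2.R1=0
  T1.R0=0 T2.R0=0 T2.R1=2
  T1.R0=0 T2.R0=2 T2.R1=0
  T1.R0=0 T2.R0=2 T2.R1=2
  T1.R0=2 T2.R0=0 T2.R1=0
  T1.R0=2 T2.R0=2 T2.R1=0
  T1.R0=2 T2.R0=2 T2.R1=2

outcome vector order: (T1.R0,T2.R0,T2.R1)
under PSO → <0 0 0> <0 0 2> <0 2 0> <0 2 2> <2 0 0> <2 0 2> <2 2 0> <2 2 2>
PSO∖claimed = {<2 0 2>}

missing: T1.R0=2 T2.R0=0 T2.R1=2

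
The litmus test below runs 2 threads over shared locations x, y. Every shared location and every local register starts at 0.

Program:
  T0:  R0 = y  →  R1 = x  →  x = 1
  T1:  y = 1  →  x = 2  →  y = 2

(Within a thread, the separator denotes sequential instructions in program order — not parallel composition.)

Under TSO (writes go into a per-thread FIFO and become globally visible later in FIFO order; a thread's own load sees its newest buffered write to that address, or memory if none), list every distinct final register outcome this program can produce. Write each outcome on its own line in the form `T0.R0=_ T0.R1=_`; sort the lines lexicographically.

T0.R0=0 T0.R1=0
T0.R0=0 T0.R1=2
T0.R0=1 T0.R1=0
T0.R0=1 T0.R1=2
T0.R0=2 T0.R1=2

outcome vector order: (T0.R0,T0.R1)
|TSO outcomes| = 5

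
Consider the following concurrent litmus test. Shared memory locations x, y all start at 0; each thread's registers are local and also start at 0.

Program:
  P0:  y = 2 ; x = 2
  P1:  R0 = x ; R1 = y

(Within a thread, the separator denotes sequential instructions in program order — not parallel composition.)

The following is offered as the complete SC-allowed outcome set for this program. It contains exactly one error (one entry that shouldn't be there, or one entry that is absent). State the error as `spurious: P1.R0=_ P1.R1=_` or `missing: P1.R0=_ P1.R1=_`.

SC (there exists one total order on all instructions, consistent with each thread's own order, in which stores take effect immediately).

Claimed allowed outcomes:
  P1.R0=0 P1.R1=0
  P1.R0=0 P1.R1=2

outcome vector order: (P1.R0,P1.R1)
[SC] allowed = {<0 0> <0 2> <2 2>}
SC∖claimed = {<2 2>}

missing: P1.R0=2 P1.R1=2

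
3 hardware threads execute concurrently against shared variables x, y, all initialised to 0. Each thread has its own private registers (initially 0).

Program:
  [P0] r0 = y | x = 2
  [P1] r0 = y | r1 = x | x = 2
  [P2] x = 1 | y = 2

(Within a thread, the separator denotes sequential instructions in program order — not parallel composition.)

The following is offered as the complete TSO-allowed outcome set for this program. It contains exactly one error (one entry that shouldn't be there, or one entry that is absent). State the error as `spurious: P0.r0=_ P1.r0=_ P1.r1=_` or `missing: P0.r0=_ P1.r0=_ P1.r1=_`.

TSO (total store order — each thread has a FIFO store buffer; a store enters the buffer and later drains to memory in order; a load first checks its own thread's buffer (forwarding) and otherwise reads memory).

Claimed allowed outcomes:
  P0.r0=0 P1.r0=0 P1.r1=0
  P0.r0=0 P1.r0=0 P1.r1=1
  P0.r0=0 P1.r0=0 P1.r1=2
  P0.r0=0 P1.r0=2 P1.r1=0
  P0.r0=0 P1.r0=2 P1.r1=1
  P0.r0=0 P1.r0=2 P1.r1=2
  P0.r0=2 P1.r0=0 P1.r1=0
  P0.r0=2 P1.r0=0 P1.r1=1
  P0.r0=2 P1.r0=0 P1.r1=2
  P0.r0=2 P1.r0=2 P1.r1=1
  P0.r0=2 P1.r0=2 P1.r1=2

spurious: P0.r0=0 P1.r0=2 P1.r1=0

outcome vector order: (P0.r0,P1.r0,P1.r1)
[TSO] allowed = {<0 0 0> <0 0 1> <0 0 2> <0 2 1> <0 2 2> <2 0 0> <2 0 1> <2 0 2> <2 2 1> <2 2 2>}
claimed∖TSO = {<0 2 0>}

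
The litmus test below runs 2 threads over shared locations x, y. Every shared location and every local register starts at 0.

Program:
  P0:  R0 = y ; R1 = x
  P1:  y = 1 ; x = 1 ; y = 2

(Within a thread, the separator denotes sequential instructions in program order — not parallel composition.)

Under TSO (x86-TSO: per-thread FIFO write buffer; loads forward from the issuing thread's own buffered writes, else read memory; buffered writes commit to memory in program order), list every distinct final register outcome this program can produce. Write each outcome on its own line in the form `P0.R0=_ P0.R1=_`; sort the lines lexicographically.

outcome vector order: (P0.R0,P0.R1)
|TSO outcomes| = 5

P0.R0=0 P0.R1=0
P0.R0=0 P0.R1=1
P0.R0=1 P0.R1=0
P0.R0=1 P0.R1=1
P0.R0=2 P0.R1=1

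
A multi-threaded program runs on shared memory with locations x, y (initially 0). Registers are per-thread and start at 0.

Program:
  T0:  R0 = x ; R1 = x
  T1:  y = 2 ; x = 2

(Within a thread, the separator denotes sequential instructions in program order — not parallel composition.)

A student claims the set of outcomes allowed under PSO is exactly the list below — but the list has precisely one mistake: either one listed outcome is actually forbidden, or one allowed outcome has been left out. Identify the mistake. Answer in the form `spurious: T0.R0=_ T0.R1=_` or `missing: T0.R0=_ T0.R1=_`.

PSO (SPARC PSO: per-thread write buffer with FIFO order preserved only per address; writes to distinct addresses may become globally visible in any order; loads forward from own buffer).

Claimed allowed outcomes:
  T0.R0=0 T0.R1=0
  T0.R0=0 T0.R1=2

outcome vector order: (T0.R0,T0.R1)
PSO (3): <0 0>, <0 2>, <2 2>
PSO∖claimed = {<2 2>}

missing: T0.R0=2 T0.R1=2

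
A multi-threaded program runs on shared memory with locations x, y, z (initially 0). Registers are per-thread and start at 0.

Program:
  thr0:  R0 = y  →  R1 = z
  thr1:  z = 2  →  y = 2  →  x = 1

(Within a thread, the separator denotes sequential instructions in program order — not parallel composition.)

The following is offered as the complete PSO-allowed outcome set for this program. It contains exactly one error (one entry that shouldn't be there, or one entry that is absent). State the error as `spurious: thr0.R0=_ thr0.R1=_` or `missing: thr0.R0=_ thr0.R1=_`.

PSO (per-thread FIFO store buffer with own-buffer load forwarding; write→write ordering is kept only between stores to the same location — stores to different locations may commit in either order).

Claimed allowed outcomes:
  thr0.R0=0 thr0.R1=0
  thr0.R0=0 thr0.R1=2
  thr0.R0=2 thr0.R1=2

outcome vector order: (thr0.R0,thr0.R1)
[PSO] allowed = {<0 0> <0 2> <2 0> <2 2>}
PSO∖claimed = {<2 0>}

missing: thr0.R0=2 thr0.R1=0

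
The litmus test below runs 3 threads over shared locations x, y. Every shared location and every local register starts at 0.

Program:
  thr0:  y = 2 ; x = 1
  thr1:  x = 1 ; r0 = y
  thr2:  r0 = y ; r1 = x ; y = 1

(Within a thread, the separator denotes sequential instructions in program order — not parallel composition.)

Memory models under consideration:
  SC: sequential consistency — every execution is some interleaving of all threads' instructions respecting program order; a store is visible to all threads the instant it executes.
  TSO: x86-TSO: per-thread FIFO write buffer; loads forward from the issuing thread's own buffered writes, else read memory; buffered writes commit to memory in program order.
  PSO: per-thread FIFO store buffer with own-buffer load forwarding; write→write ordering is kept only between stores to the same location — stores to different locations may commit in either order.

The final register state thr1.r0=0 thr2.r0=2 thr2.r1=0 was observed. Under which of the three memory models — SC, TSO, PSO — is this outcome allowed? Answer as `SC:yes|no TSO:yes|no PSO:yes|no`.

outcome vector order: (thr1.r0,thr2.r0,thr2.r1)
SC: 11 outcomes — {0/0/0, 0/0/1, 0/2/1, 1/0/0, 1/0/1, 1/2/0, 1/2/1, 2/0/0, 2/0/1, 2/2/0, 2/2/1}
TSO: 12 outcomes — {0/0/0, 0/0/1, 0/2/0, 0/2/1, 1/0/0, 1/0/1, 1/2/0, 1/2/1, 2/0/0, 2/0/1, 2/2/0, 2/2/1}
PSO: 12 outcomes — {0/0/0, 0/0/1, 0/2/0, 0/2/1, 1/0/0, 1/0/1, 1/2/0, 1/2/1, 2/0/0, 2/0/1, 2/2/0, 2/2/1}
target 0/2/0 ∈ {TSO,PSO}

SC:no TSO:yes PSO:yes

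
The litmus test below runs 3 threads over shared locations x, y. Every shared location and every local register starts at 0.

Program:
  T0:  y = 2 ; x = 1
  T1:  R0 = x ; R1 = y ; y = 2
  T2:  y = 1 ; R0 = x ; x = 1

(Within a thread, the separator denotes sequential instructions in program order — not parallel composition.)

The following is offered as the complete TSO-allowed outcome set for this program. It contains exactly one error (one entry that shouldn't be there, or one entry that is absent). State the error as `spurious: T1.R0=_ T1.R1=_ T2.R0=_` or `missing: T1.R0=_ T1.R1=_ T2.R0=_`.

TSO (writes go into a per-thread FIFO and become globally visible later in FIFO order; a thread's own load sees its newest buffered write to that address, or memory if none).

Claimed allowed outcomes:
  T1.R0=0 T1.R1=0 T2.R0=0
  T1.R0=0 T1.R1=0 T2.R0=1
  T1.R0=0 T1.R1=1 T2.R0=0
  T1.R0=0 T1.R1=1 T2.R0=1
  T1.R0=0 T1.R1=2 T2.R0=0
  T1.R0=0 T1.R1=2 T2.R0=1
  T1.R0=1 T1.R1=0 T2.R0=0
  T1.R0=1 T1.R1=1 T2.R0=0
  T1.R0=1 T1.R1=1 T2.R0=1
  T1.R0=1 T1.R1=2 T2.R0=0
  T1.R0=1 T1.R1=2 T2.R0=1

outcome vector order: (T1.R0,T1.R1,T2.R0)
[TSO] allowed = {000 001 010 011 020 021 110 111 120 121}
claimed∖TSO = {100}

spurious: T1.R0=1 T1.R1=0 T2.R0=0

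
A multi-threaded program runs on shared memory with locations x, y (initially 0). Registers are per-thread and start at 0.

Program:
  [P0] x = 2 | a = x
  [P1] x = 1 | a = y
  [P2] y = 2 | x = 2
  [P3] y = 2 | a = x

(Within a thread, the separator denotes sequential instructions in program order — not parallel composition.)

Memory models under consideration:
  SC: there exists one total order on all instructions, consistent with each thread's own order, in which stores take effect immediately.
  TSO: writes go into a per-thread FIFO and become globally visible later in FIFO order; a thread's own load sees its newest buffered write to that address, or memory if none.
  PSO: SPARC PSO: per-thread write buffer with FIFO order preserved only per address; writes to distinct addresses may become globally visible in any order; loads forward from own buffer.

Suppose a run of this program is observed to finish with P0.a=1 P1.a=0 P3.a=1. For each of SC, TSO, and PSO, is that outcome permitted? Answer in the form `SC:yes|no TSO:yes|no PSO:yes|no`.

SC:yes TSO:yes PSO:yes

outcome vector order: (P0.a,P1.a,P3.a)
SC: 10 outcomes — {101; 102; 120; 121; 122; 201; 202; 220; 221; 222}
TSO: 12 outcomes — {100; 101; 102; 120; 121; 122; 200; 201; 202; 220; 221; 222}
PSO: 12 outcomes — {100; 101; 102; 120; 121; 122; 200; 201; 202; 220; 221; 222}
target 101 ∈ {SC,TSO,PSO}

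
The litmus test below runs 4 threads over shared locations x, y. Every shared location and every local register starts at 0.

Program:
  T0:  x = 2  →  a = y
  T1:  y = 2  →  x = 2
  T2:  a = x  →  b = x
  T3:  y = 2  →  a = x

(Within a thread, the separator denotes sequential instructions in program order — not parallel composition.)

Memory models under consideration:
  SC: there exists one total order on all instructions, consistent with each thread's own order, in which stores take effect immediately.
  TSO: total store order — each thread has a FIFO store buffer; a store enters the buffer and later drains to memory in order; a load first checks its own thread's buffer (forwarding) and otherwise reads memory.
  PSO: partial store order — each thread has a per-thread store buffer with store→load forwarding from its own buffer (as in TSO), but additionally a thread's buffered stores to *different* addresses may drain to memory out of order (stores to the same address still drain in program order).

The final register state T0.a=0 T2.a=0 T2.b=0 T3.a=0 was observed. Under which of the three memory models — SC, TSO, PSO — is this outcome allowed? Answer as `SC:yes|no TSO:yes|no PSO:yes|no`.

outcome vector order: (T0.a,T2.a,T2.b,T3.a)
under SC → <0 0 0 2>, <0 0 2 2>, <0 2 2 2>, <2 0 0 0>, <2 0 0 2>, <2 0 2 0>, <2 0 2 2>, <2 2 2 0>, <2 2 2 2>
under TSO → <0 0 0 0>, <0 0 0 2>, <0 0 2 0>, <0 0 2 2>, <0 2 2 0>, <0 2 2 2>, <2 0 0 0>, <2 0 0 2>, <2 0 2 0>, <2 0 2 2>, <2 2 2 0>, <2 2 2 2>
under PSO → <0 0 0 0>, <0 0 0 2>, <0 0 2 0>, <0 0 2 2>, <0 2 2 0>, <0 2 2 2>, <2 0 0 0>, <2 0 0 2>, <2 0 2 0>, <2 0 2 2>, <2 2 2 0>, <2 2 2 2>
target <0 0 0 0> ∈ {TSO,PSO}

SC:no TSO:yes PSO:yes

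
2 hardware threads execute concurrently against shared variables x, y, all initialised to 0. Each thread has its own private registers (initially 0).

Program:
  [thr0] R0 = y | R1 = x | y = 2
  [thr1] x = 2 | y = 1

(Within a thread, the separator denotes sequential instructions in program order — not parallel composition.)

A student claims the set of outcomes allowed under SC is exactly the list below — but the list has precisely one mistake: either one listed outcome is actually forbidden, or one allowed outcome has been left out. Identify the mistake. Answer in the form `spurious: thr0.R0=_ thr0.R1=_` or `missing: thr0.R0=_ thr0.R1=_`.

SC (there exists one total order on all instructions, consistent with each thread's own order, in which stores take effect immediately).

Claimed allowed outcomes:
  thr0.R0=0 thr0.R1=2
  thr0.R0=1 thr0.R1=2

outcome vector order: (thr0.R0,thr0.R1)
SC: 3 outcomes — {<0 0>, <0 2>, <1 2>}
SC∖claimed = {<0 0>}

missing: thr0.R0=0 thr0.R1=0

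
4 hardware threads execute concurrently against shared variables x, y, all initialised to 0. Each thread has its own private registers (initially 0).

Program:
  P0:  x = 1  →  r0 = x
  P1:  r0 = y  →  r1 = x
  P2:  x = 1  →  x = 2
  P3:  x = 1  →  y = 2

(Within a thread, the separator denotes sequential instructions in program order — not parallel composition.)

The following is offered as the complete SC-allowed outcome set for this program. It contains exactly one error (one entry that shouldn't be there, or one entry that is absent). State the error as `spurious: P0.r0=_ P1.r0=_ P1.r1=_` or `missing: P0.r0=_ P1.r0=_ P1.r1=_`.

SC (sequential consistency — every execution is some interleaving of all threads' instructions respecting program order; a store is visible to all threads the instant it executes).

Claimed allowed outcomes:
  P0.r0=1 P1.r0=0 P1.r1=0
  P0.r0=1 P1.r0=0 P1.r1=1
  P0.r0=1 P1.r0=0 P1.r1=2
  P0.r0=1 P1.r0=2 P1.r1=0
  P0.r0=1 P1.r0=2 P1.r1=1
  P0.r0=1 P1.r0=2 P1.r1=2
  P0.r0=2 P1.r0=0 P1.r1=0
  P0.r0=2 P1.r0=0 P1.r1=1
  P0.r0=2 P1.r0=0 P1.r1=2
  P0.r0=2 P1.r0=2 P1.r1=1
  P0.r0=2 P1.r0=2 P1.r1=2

spurious: P0.r0=1 P1.r0=2 P1.r1=0

outcome vector order: (P0.r0,P1.r0,P1.r1)
SC: 10 outcomes — {<1 0 0>; <1 0 1>; <1 0 2>; <1 2 1>; <1 2 2>; <2 0 0>; <2 0 1>; <2 0 2>; <2 2 1>; <2 2 2>}
claimed∖SC = {<1 2 0>}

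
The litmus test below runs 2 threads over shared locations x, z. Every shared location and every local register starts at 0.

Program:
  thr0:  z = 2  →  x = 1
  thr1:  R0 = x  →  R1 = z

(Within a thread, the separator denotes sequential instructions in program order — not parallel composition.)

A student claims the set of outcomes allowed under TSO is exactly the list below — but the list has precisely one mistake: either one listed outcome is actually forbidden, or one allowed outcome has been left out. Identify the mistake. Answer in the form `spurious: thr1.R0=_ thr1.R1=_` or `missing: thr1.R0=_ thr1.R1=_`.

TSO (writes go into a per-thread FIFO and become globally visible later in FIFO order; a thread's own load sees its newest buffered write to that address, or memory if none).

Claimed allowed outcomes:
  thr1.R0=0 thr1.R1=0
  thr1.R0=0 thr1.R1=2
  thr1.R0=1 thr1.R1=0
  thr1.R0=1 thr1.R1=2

outcome vector order: (thr1.R0,thr1.R1)
[TSO] allowed = {00 02 12}
claimed∖TSO = {10}

spurious: thr1.R0=1 thr1.R1=0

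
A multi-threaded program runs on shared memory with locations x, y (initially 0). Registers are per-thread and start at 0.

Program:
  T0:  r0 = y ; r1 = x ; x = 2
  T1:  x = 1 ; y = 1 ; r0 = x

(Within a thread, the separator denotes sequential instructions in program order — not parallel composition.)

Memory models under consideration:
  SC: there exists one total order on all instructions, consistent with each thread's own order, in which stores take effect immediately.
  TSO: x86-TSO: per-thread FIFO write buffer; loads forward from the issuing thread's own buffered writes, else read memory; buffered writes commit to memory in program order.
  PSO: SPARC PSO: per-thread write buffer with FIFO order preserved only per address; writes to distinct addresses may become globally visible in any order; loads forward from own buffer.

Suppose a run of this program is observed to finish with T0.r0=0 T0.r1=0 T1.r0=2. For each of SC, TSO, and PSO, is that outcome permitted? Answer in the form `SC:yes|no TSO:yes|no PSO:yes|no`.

outcome vector order: (T0.r0,T0.r1,T1.r0)
SC: 6 outcomes — {(0,0,1) (0,0,2) (0,1,1) (0,1,2) (1,1,1) (1,1,2)}
TSO: 6 outcomes — {(0,0,1) (0,0,2) (0,1,1) (0,1,2) (1,1,1) (1,1,2)}
PSO: 8 outcomes — {(0,0,1) (0,0,2) (0,1,1) (0,1,2) (1,0,1) (1,0,2) (1,1,1) (1,1,2)}
target (0,0,2) ∈ {SC,TSO,PSO}

SC:yes TSO:yes PSO:yes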